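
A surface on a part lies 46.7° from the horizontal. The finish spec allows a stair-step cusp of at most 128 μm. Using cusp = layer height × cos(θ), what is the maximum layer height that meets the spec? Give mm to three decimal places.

Layer height = cusp / cos(46.7°) = 0.128 / 0.6858 = 0.187 mm.

0.187 mm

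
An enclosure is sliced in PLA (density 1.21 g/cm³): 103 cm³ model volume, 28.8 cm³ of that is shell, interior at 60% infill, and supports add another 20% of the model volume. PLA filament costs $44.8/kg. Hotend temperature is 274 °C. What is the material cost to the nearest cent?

$5.09

Interior volume = 103 − 28.8, so 74.2 cm³.
Deposited infill = 0.60 × 74.2 = 44.52 cm³.
Support: 0.20 × 103 → 20.6 cm³.
Deposited volume: 28.8 + 44.52 + 20.6 → 93.92 cm³.
Mass: 93.92 × 1.21 → 113.6432 g.
At $44.8/kg: 113.6432/1000 × 44.8 = $5.09.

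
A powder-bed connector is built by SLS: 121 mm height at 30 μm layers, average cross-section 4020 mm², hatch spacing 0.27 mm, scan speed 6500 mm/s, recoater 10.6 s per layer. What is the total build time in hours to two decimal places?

Number of layers: 121 / 0.03 → 4034 (rounded up).
Hatch length per layer = 4020 / 0.27, so 14888.9 mm.
Scan time per layer = 14888.9 / 6500 = 2.2906 s.
Per-layer time = 2.2906 + 10.6, so 12.8906 s.
Build time = 4034 × 12.8906 = 52000.6804 s = 14.44 hours.

14.44 hours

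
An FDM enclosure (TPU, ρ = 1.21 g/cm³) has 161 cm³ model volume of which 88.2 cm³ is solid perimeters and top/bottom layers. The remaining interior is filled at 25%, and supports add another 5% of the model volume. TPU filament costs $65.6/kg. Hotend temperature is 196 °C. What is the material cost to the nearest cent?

Volume inside the shell = 161 − 88.2 = 72.8 cm³.
Infill deposited: 0.25 × 72.8 → 18.2 cm³.
Support = 0.05 × 161 = 8.05 cm³.
Total printed volume: 88.2 + 18.2 + 8.05 → 114.45 cm³.
Mass = 114.45 × 1.21, so 138.4845 g.
Cost = 138.4845 g / 1000 × $65.6/kg = $9.08.

$9.08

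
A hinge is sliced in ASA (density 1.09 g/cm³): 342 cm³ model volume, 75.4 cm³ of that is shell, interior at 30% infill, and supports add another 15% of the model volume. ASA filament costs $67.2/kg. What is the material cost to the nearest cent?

$15.14

Infill region = 342 − 75.4 = 266.6 cm³.
Deposited infill: 0.30 × 266.6 → 79.98 cm³.
Support: 0.15 × 342 → 51.3 cm³.
Deposited volume = 75.4 + 79.98 + 51.3, so 206.68 cm³.
Mass: 206.68 × 1.09 → 225.2812 g.
Cost = 225.2812 g / 1000 × $67.2/kg = $15.14.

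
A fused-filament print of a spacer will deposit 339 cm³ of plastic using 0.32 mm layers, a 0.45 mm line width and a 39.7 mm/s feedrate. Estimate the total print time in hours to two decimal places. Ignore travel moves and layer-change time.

16.47 hours

Line area = 0.32 × 0.45, so 0.144 mm².
Total extruded path = 339000/0.144 = 2354166.7 mm.
Time extruding = 2354166.7 / 39.7 = 59298.9 s.
That's 59298.9 s → 16.47 hours.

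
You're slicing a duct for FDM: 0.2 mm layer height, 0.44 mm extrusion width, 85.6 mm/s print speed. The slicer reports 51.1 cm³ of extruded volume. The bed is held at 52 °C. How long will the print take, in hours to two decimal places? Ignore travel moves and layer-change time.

Bead cross-section = 0.2 × 0.44 = 0.088 mm².
Path length: 51100 mm³ / 0.088 mm² → 580681.8 mm.
Time extruding: 580681.8 / 85.6 → 6783.7 s.
Converting: 6783.7 s = 1.88 hours.

1.88 hours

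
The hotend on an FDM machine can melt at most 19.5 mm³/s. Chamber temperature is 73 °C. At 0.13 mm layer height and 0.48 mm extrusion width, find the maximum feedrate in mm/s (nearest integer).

313 mm/s

A: 0.13 × 0.48 → 0.0624 mm².
Max speed = 19.5 / 0.0624 = 312.50 ≈ 313 mm/s.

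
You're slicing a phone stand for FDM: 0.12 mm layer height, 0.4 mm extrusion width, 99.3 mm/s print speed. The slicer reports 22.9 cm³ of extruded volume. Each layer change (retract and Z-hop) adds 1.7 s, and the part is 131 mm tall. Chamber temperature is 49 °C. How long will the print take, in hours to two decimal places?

1.85 hours

Line area = 0.12 × 0.4, so 0.048 mm².
Total extruded path = 22900/0.048 = 477083.3 mm.
Time extruding: 477083.3 / 99.3 → 4804.5 s.
Layers = ⌈131/0.12⌉ = 1092.
Non-print overhead: 1092 × 1.7 → 1856.4 s.
Altogether 4804.5 + 1856.4 = 6660.9 s, i.e. 1.85 hours.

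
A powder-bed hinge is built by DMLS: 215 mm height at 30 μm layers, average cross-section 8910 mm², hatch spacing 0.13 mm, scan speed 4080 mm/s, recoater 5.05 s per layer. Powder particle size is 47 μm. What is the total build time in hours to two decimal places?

43.50 hours

Layer count = ceil(215 / 0.03) = 7167.
Hatch length per layer = 8910 / 0.13 = 68538.5 mm.
Laser time per layer = 68538.5 / 4080 = 16.7987 s.
Per-layer time = 16.7987 + 5.05 = 21.8487 s.
7167 layers × 21.8487 s/layer = 156589.6329 s, i.e. 43.50 hours.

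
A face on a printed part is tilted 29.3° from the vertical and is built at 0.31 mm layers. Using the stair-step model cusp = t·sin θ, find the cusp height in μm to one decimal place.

151.7 μm

sin(29.3°) = 0.4894, so cusp = 0.31 × 0.4894 = 0.151714 mm → 151.7 μm.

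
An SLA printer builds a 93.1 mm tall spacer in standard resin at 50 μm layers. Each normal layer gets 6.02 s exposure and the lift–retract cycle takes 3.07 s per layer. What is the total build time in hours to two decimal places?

Number of layers: 93.1 / 0.05 → 1862 (rounded up).
Per-layer time = 6.02 + 3.07, so 9.09 s.
Total = 1862 × 9.09 = 16925.58 s = 4.70 hours.

4.70 hours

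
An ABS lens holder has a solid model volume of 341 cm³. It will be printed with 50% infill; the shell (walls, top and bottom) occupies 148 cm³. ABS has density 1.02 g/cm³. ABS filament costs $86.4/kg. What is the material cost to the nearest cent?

Infill region: 341 − 148 → 193 cm³.
Infill volume: 0.50 × 193 → 96.5 cm³.
Total printed volume = 148 + 96.5, so 244.5 cm³.
Mass = 244.5 × 1.02 = 249.39 g.
Cost = 249.39 g / 1000 × $86.4/kg = $21.55.

$21.55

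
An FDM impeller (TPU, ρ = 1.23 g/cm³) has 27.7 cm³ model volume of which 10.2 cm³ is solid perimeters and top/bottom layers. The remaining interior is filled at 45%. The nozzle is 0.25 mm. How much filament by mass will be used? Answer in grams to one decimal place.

Interior volume: 27.7 − 10.2 → 17.5 cm³.
Infill deposited = 0.45 × 17.5 = 7.875 cm³.
Deposited volume = 10.2 + 7.875 = 18.075 cm³.
Mass = 18.075 × 1.23, so 22.23225 g.

22.2 g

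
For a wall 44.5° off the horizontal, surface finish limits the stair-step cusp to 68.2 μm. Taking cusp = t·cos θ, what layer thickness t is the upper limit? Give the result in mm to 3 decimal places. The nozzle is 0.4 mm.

cos(44.5°) = 0.7133; t_max = 0.0682/0.7133 = 0.096 mm.

0.096 mm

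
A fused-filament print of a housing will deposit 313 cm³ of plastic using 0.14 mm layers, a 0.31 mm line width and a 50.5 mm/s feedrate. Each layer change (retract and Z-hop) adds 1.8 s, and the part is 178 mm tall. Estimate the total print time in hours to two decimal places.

40.31 hours

Extrusion cross-section = 0.14 × 0.31, so 0.0434 mm².
Path length: 313000 mm³ / 0.0434 mm² → 7211981.6 mm.
Time extruding: 7211981.6 / 50.5 → 142811.5 s.
Layer count = ceil(178 / 0.14) = 1272.
Layer-change overhead: 1272 × 1.8 → 2289.6 s.
Total = 142811.5 + 2289.6 = 145101.1 s = 40.31 hours.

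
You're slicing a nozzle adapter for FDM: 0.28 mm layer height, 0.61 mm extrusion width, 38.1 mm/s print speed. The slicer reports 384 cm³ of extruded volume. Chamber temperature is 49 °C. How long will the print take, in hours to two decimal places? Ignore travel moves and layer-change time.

Extrusion cross-section = 0.28 × 0.61 = 0.1708 mm².
Toolpath length = 384 cm³ / 0.1708 mm² = 384000 / 0.1708 = 2248243.6 mm.
Time extruding = 2248243.6 / 38.1, so 59009 s.
Converting: 59009 s = 16.39 hours.

16.39 hours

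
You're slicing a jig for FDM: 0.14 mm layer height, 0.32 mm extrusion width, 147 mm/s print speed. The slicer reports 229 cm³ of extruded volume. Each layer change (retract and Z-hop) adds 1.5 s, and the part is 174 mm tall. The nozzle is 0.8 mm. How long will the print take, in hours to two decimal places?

10.18 hours

Line area: 0.14 × 0.32 → 0.0448 mm².
Total extruded path = 229000/0.0448 = 5111607.1 mm.
Time extruding = 5111607.1 / 147 = 34772.8 s.
Layer count = ceil(174 / 0.14) = 1243.
Layer-change overhead: 1243 × 1.5 → 1864.5 s.
Altogether 34772.8 + 1864.5 = 36637.3 s, i.e. 10.18 hours.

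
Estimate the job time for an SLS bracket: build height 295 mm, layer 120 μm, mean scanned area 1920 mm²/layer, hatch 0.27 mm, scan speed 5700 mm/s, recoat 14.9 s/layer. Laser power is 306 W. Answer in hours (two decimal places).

11.03 hours

Number of layers: 295 / 0.12 → 2459 (rounded up).
Per-layer scan distance = 1920 / 0.27 = 7111.1 mm.
Laser time per layer = 7111.1 / 5700 = 1.2476 s.
Time per layer = 1.2476 + 14.9, so 16.1476 s.
Build time = 2459 × 16.1476 = 39706.9484 s = 11.03 hours.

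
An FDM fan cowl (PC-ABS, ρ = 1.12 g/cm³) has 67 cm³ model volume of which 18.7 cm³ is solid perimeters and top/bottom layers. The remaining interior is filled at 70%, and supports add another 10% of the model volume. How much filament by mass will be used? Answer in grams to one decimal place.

66.3 g

Volume inside the shell = 67 − 18.7 = 48.3 cm³.
Infill deposited = 0.70 × 48.3, so 33.81 cm³.
Support = 0.10 × 67, so 6.7 cm³.
Total extruded = 18.7 + 33.81 + 6.7, so 59.21 cm³.
Mass: 59.21 × 1.12 → 66.3152 g.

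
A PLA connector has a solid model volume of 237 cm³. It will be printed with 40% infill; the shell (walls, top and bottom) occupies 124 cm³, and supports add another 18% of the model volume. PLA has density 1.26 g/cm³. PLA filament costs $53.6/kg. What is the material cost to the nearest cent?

$14.31

Interior volume = 237 − 124 = 113 cm³.
Deposited infill: 0.40 × 113 → 45.2 cm³.
Support = 0.18 × 237 = 42.66 cm³.
Total extruded = 124 + 45.2 + 42.66 = 211.86 cm³.
Mass: 211.86 × 1.26 → 266.9436 g.
At $53.6/kg: 266.9436/1000 × 53.6 = $14.31.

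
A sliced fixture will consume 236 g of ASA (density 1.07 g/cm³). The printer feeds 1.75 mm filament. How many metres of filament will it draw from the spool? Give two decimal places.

Volume = 236 g / 1.07 g·cm⁻³ = 220.5607 cm³ = 220560.7 mm³.
A = π r² = π × 0.875² = 2.4053 mm².
L = V/A = 220560.7/2.4053 = 91697.79 mm → 91.70 m.

91.70 m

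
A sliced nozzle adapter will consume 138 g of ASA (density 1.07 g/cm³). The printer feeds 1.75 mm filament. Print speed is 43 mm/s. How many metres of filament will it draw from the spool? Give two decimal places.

Volume = 138 g / 1.07 g·cm⁻³ = 128.972 cm³ = 128972 mm³.
Cross-section of 1.75 mm filament: π·(1.75/2)² = 2.4053 mm².
L = V/A = 128972/2.4053 = 53619.92 mm → 53.62 m.

53.62 m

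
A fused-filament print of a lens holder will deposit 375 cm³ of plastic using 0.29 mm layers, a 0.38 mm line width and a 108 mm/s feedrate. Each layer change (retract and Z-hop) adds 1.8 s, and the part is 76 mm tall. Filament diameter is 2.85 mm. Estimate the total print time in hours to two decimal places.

8.88 hours

Bead cross-section: 0.29 × 0.38 → 0.1102 mm².
Toolpath length = 375 cm³ / 0.1102 mm² = 375000 / 0.1102 = 3402903.8 mm.
Print-move time: 3402903.8 / 108 → 31508.4 s.
Layers = ⌈76/0.29⌉ = 263.
Layer-change overhead = 263 × 1.8, so 473.4 s.
Total = 31508.4 + 473.4 = 31981.8 s = 8.88 hours.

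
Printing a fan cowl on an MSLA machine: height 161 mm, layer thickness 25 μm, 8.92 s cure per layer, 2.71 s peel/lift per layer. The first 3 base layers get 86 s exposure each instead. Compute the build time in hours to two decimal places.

20.87 hours

Layers = ⌈161/0.025⌉ = 6440.
Base layers = 3 × (86 + 2.71), so 266.13 s.
Normal layers: 6437 × (8.92 + 2.71) → 74862.31 s.
Sum: 266.13 + 74862.31 = 75128.44 s → 20.87 hours.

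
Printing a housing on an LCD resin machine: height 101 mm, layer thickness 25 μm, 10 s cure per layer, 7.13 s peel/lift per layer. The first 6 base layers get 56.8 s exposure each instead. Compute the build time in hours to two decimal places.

19.30 hours

Layer count = ceil(101 / 0.025) = 4040.
Bottom layers = 6 × (56.8 + 7.13), so 383.58 s.
Normal layers: 4034 × (10 + 7.13) → 69102.42 s.
Sum: 383.58 + 69102.42 = 69486 s → 19.30 hours.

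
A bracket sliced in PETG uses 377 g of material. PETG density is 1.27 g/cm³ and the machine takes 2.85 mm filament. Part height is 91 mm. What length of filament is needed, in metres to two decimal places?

Volume = 377 g / 1.27 g·cm⁻³ = 296.8504 cm³ = 296850.4 mm³.
A = π r² = π × 1.425² = 6.3794 mm².
L = V/A = 296850.4/6.3794 = 46532.65 mm → 46.53 m.

46.53 m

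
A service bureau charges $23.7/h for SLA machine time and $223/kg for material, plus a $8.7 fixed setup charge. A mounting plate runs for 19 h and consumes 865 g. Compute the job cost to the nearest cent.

$651.90

Machine-time cost = 23.7 × 19, so $450.30.
Material charge = 223 × 865/1000, so $192.895.
Adding setup: 450.30 + 192.895 + 8.7 → 651.895 ≈ $651.90.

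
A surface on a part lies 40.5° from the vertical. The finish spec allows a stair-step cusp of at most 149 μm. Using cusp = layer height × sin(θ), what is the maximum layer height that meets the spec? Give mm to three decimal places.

0.229 mm

sin(40.5°) = 0.6494; t_max = 0.149/0.6494 = 0.229 mm.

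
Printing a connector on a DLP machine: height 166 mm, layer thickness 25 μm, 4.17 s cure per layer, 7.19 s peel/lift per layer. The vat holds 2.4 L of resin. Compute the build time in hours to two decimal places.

Layers = ⌈166/0.025⌉ = 6640.
Each layer takes = 4.17 + 7.19 = 11.36 s.
Build time: 6640 × 11.36 s = 75430.4 s, i.e. 20.95 hours.

20.95 hours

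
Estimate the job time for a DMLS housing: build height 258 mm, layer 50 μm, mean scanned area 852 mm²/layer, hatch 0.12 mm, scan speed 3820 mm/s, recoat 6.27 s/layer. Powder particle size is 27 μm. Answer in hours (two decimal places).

Layers = ⌈258/0.05⌉ = 5160.
Hatch length per layer = 852 / 0.12 = 7100 mm.
Scan time per layer = 7100 / 3820 = 1.8586 s.
Per-layer time = 1.8586 + 6.27, so 8.1286 s.
Build time = 5160 × 8.1286 = 41943.576 s = 11.65 hours.

11.65 hours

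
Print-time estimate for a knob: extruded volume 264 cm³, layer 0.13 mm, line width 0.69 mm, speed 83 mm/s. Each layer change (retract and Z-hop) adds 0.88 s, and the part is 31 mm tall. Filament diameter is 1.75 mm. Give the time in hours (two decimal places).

Bead cross-section: 0.13 × 0.69 → 0.0897 mm².
Toolpath length = 264 cm³ / 0.0897 mm² = 264000 / 0.0897 = 2943143.8 mm.
Extrusion time = 2943143.8 / 83, so 35459.6 s.
Number of layers: 31 / 0.13 → 239 (rounded up).
Z-hop total: 239 × 0.88 → 210.32 s.
Total = 35459.6 + 210.32 = 35669.92 s = 9.91 hours.

9.91 hours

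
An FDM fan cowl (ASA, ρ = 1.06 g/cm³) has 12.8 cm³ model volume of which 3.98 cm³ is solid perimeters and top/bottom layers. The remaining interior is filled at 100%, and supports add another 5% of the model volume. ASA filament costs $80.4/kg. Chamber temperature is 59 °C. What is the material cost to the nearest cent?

$1.15

Interior volume = 12.8 − 3.98 = 8.82 cm³.
Infill volume = 1.00 × 8.82 = 8.82 cm³.
Support = 0.05 × 12.8 = 0.64 cm³.
Total printed volume = 3.98 + 8.82 + 0.64 = 13.44 cm³.
Mass = 13.44 × 1.06 = 14.2464 g.
Cost = 14.2464 g / 1000 × $80.4/kg = $1.15.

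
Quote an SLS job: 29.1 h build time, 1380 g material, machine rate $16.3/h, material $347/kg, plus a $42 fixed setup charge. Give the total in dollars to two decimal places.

Time charge: 16.3 × 29.1 → $474.33.
Material cost = 347 × 1380/1000, so $478.86.
Total = 474.33 + 478.86 + 42 = $995.19.

$995.19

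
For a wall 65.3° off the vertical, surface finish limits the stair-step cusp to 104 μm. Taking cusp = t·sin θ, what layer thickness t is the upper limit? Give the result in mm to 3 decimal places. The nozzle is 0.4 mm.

Layer height = cusp / sin(65.3°) = 0.104 / 0.9085 = 0.114 mm.

0.114 mm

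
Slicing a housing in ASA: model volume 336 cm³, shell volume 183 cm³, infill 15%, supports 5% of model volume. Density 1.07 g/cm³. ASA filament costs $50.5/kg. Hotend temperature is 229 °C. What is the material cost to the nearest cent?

Volume inside the shell = 336 − 183, so 153 cm³.
Infill deposited: 0.15 × 153 → 22.95 cm³.
Support = 0.05 × 336 = 16.8 cm³.
Deposited volume = 183 + 22.95 + 16.8 = 222.75 cm³.
Mass: 222.75 × 1.07 → 238.3425 g.
At $50.5/kg: 238.3425/1000 × 50.5 = $12.04.

$12.04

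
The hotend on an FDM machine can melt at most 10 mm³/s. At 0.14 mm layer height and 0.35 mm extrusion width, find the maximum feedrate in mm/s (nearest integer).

204 mm/s

Extrusion cross-section = 0.14 × 0.35, so 0.049 mm².
v_max = Q/A = 10/0.049 = 204.08 mm/s → 204 mm/s.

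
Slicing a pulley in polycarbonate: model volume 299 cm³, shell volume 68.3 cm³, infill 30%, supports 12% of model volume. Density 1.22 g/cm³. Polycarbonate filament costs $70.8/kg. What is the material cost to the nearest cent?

$14.98

Volume inside the shell = 299 − 68.3, so 230.7 cm³.
Infill volume: 0.30 × 230.7 → 69.21 cm³.
Support = 0.12 × 299, so 35.88 cm³.
Total extruded = 68.3 + 69.21 + 35.88, so 173.39 cm³.
Mass: 173.39 × 1.22 → 211.5358 g.
At $70.8/kg: 211.5358/1000 × 70.8 = $14.98.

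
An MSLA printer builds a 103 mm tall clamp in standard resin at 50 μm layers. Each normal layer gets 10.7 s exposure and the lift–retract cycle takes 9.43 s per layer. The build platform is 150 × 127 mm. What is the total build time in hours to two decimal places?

11.52 hours

Layer count = ceil(103 / 0.05) = 2060.
Each layer takes = 10.7 + 9.43 = 20.13 s.
Total = 2060 × 20.13 = 41467.8 s = 11.52 hours.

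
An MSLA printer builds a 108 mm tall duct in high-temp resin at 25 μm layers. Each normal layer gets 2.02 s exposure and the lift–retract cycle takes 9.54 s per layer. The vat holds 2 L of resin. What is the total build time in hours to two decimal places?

13.87 hours

Layers = ⌈108/0.025⌉ = 4320.
Per-layer time = 2.02 + 9.54 = 11.56 s.
Build time: 4320 × 11.56 s = 49939.2 s, i.e. 13.87 hours.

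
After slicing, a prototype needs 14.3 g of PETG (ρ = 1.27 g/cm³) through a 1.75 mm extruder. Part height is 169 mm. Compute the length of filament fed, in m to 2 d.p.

4.68 m

Volume = 14.3 g / 1.27 g·cm⁻³ = 11.2598 cm³ = 11259.8 mm³.
Filament cross-section = π × (1.75/2)² = 2.4053 mm².
L = V/A = 11259.8/2.4053 = 4681.25 mm → 4.68 m.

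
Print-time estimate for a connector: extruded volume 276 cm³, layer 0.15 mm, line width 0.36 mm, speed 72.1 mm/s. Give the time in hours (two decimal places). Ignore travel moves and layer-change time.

19.69 hours

Bead cross-section: 0.15 × 0.36 → 0.054 mm².
Path length: 276000 mm³ / 0.054 mm² → 5111111.1 mm.
Time extruding: 5111111.1 / 72.1 → 70889.2 s.
That's 70889.2 s → 19.69 hours.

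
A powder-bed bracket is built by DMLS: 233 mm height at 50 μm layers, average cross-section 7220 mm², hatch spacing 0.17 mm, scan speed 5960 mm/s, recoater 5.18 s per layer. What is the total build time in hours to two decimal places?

Layer count = ceil(233 / 0.05) = 4660.
Hatch length per layer = 7220 / 0.17, so 42470.6 mm.
Per-layer scan time = 42470.6 / 5960, so 7.1259 s.
Layer cycle: 7.1259 + 5.18 → 12.3059 s.
Build time = 4660 × 12.3059 = 57345.494 s = 15.93 hours.

15.93 hours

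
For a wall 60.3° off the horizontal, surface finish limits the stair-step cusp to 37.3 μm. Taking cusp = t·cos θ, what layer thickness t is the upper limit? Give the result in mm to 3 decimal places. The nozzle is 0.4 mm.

0.075 mm

t = h_c / cos θ = 0.0373 / 0.4955 = 0.075 mm.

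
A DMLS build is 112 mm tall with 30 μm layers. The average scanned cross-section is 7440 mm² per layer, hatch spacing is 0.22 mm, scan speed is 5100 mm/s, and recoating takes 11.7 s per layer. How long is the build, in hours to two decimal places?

Layers = ⌈112/0.03⌉ = 3734.
Per-layer scan distance: 7440 / 0.22 → 33818.2 mm.
Laser time per layer: 33818.2 / 5100 → 6.631 s.
Time per layer = 6.631 + 11.7 = 18.331 s.
Total: 3734 × 18.331 s = 68447.954 s → 19.01 hours.

19.01 hours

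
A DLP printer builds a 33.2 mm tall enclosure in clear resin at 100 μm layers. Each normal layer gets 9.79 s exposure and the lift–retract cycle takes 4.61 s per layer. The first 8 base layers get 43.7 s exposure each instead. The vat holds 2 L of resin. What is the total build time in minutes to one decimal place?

84.2 minutes

Layer count = ceil(33.2 / 0.1) = 332.
Base layers = 8 × (43.7 + 4.61), so 386.48 s.
Remaining layers: 324 × (9.79 + 4.61) → 4665.6 s.
Total = 386.48 + 4665.6 = 5052.08 s = 84.2 minutes.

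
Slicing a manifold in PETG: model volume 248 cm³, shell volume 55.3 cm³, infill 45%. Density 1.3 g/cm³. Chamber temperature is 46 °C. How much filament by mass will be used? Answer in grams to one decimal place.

184.6 g

Volume inside the shell: 248 − 55.3 → 192.7 cm³.
Infill deposited: 0.45 × 192.7 → 86.715 cm³.
Total extruded: 55.3 + 86.715 → 142.015 cm³.
Mass = 142.015 × 1.3, so 184.6195 g.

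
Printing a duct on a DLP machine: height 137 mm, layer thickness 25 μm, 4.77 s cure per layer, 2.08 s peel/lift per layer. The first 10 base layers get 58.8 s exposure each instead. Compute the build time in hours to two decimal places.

Layers = ⌈137/0.025⌉ = 5480.
Burn-in layers: 10 × (58.8 + 2.08) → 608.8 s.
Remaining layers = 5470 × (4.77 + 2.08) = 37469.5 s.
Sum: 608.8 + 37469.5 = 38078.3 s → 10.58 hours.

10.58 hours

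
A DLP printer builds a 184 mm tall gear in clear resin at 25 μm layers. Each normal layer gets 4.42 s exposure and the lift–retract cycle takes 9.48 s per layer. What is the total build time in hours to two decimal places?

Layer count = ceil(184 / 0.025) = 7360.
Per-layer time = 4.42 + 9.48, so 13.9 s.
Total = 7360 × 13.9 = 102304 s = 28.42 hours.

28.42 hours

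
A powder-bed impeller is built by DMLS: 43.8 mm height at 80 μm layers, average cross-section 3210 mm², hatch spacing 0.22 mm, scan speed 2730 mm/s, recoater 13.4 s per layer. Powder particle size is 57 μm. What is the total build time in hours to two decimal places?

2.85 hours

Layers = ⌈43.8/0.08⌉ = 548.
Scan path per layer = 3210 / 0.22 = 14590.9 mm.
Scan time per layer: 14590.9 / 2730 → 5.3447 s.
Layer cycle: 5.3447 + 13.4 → 18.7447 s.
548 layers × 18.7447 s/layer = 10272.0956 s, i.e. 2.85 hours.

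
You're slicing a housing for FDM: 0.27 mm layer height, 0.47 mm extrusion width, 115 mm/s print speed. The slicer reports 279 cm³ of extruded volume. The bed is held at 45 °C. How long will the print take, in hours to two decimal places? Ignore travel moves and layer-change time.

Line area = 0.27 × 0.47, so 0.1269 mm².
Path length: 279000 mm³ / 0.1269 mm² → 2198581.6 mm.
Time extruding: 2198581.6 / 115 → 19118.1 s.
19118.1 s = 5.31 hours.

5.31 hours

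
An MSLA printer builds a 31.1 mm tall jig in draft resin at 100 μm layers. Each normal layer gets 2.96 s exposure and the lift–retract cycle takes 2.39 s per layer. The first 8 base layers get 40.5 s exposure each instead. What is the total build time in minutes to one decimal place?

32.7 minutes

Number of layers: 31.1 / 0.1 → 311 (rounded up).
Bottom layers = 8 × (40.5 + 2.39), so 343.12 s.
Normal layers = 303 × (2.96 + 2.39) = 1621.05 s.
Total = 343.12 + 1621.05 = 1964.17 s = 32.7 minutes.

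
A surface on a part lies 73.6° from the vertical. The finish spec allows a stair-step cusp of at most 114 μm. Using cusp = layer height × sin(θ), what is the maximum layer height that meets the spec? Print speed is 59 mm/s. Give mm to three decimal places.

0.119 mm

t = h_c / sin θ = 0.114 / 0.9593 = 0.119 mm.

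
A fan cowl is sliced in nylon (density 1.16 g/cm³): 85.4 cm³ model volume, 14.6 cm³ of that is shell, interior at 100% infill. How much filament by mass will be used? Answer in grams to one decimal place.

Volume inside the shell: 85.4 − 14.6 → 70.8 cm³.
Infill deposited = 1.00 × 70.8 = 70.8 cm³.
Total printed volume = 14.6 + 70.8 = 85.4 cm³.
Mass = 85.4 × 1.16 = 99.064 g.

99.1 g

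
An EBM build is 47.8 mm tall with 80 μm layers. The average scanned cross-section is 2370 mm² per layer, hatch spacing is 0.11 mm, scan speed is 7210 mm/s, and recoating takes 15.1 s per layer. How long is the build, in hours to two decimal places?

Layers = ⌈47.8/0.08⌉ = 598.
Hatch length per layer: 2370 / 0.11 → 21545.5 mm.
Scan time per layer = 21545.5 / 7210 = 2.9883 s.
Per-layer time = 2.9883 + 15.1, so 18.0883 s.
Total: 598 × 18.0883 s = 10816.8034 s → 3.00 hours.

3.00 hours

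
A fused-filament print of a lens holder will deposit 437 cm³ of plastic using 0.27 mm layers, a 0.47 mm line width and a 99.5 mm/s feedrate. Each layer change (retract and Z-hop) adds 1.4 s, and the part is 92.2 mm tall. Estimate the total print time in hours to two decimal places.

Bead cross-section: 0.27 × 0.47 → 0.1269 mm².
Toolpath length = 437 cm³ / 0.1269 mm² = 437000 / 0.1269 = 3443656.4 mm.
Time extruding = 3443656.4 / 99.5, so 34609.6 s.
Layer count = ceil(92.2 / 0.27) = 342.
Non-print overhead = 342 × 1.4, so 478.8 s.
Total = 34609.6 + 478.8 = 35088.4 s = 9.75 hours.

9.75 hours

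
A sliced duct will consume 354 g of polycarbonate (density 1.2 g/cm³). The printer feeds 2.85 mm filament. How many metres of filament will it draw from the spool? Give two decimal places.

46.24 m

Volume = 354 g / 1.2 g·cm⁻³ = 295 cm³ = 295000 mm³.
A = π r² = π × 1.425² = 6.3794 mm².
Length = 295000 / 6.3794 = 46242.59 mm = 46.24 m.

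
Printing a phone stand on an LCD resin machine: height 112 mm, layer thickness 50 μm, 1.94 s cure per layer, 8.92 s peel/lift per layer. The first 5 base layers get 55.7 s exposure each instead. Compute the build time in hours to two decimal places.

6.83 hours

Number of layers: 112 / 0.05 → 2240 (rounded up).
Base layers = 5 × (55.7 + 8.92), so 323.1 s.
Remaining layers = 2235 × (1.94 + 8.92), so 24272.1 s.
Total = 323.1 + 24272.1 = 24595.2 s = 6.83 hours.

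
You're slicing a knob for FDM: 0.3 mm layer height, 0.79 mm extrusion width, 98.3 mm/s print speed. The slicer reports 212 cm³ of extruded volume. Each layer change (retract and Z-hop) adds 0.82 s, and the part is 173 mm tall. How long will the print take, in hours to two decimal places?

Bead cross-section = 0.3 × 0.79 = 0.237 mm².
Total extruded path = 212000/0.237 = 894514.8 mm.
Time extruding: 894514.8 / 98.3 → 9099.8 s.
Layer count = ceil(173 / 0.3) = 577.
Layer-change overhead = 577 × 0.82 = 473.14 s.
Altogether 9099.8 + 473.14 = 9572.94 s, i.e. 2.66 hours.

2.66 hours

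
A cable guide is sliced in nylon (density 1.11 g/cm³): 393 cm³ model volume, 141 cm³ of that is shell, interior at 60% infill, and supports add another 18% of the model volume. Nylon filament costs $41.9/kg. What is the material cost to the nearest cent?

$16.88

Volume inside the shell = 393 − 141 = 252 cm³.
Deposited infill = 0.60 × 252, so 151.2 cm³.
Support = 0.18 × 393 = 70.74 cm³.
Total printed volume = 141 + 151.2 + 70.74, so 362.94 cm³.
Mass = 362.94 × 1.11 = 402.8634 g.
Cost = 402.8634 g / 1000 × $41.9/kg = $16.88.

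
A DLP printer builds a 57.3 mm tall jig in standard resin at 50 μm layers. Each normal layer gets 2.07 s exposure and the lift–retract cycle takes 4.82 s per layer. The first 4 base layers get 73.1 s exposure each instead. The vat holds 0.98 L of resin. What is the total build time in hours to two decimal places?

2.27 hours

Layer count = ceil(57.3 / 0.05) = 1146.
Bottom layers: 4 × (73.1 + 4.82) → 311.68 s.
Remaining layers: 1142 × (2.07 + 4.82) → 7868.38 s.
Sum: 311.68 + 7868.38 = 8180.06 s → 2.27 hours.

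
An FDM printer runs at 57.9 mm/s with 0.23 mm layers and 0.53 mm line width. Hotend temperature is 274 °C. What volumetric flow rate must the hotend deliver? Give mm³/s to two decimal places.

7.06

Extrusion cross-section = 0.23 × 0.53, so 0.1219 mm².
Q = v·A = 57.9 × 0.1219 = 7.06 mm³/s.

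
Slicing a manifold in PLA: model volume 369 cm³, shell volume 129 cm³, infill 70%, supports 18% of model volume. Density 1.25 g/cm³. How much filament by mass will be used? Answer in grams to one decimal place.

Interior volume = 369 − 129 = 240 cm³.
Infill volume: 0.70 × 240 → 168 cm³.
Support = 0.18 × 369, so 66.42 cm³.
Total extruded = 129 + 168 + 66.42 = 363.42 cm³.
Mass: 363.42 × 1.25 → 454.275 g.

454.3 g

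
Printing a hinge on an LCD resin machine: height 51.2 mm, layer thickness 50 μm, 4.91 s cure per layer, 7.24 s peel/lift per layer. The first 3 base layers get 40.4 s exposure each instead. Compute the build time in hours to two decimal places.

Layers = ⌈51.2/0.05⌉ = 1024.
Bottom layers = 3 × (40.4 + 7.24) = 142.92 s.
Remaining layers = 1021 × (4.91 + 7.24) = 12405.15 s.
Total = 142.92 + 12405.15 = 12548.07 s = 3.49 hours.

3.49 hours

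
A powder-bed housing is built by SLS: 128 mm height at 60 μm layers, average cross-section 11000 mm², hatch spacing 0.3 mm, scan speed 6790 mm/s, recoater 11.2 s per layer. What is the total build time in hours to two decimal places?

9.84 hours

Layers = ⌈128/0.06⌉ = 2134.
Hatch length per layer: 11000 / 0.3 → 36666.7 mm.
Per-layer scan time = 36666.7 / 6790 = 5.4001 s.
Layer cycle = 5.4001 + 11.2, so 16.6001 s.
Total: 2134 × 16.6001 s = 35424.6134 s → 9.84 hours.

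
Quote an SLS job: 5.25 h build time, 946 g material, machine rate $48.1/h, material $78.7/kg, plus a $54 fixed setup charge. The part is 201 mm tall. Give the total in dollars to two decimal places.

$380.98

Machine cost: 48.1 × 5.25 → $252.525.
Feedstock cost: 78.7 × 946/1000 → $74.4502.
Total = 252.525 + 74.4502 + 54 = 380.9752 ≈ $380.98.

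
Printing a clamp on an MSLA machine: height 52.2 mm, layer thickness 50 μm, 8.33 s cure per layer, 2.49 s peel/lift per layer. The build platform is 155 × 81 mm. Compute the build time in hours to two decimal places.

Layers = ⌈52.2/0.05⌉ = 1044.
Cycle time = 8.33 + 2.49, so 10.82 s.
Total = 1044 × 10.82 = 11296.08 s = 3.14 hours.

3.14 hours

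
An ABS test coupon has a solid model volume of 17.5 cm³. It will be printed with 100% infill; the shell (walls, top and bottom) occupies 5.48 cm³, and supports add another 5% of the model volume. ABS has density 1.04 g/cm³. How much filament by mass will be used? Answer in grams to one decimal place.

Volume inside the shell = 17.5 − 5.48, so 12.02 cm³.
Infill deposited: 1.00 × 12.02 → 12.02 cm³.
Support: 0.05 × 17.5 → 0.875 cm³.
Deposited volume = 5.48 + 12.02 + 0.875 = 18.375 cm³.
Mass = 18.375 × 1.04 = 19.11 g.

19.1 g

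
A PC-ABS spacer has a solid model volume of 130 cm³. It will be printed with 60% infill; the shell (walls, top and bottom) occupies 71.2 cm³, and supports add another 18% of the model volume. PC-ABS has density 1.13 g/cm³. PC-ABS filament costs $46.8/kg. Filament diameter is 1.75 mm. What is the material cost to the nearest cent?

Interior volume = 130 − 71.2 = 58.8 cm³.
Infill deposited = 0.60 × 58.8, so 35.28 cm³.
Support = 0.18 × 130 = 23.4 cm³.
Total printed volume = 71.2 + 35.28 + 23.4, so 129.88 cm³.
Mass = 129.88 × 1.13, so 146.7644 g.
Cost = 146.7644 g / 1000 × $46.8/kg = $6.87.

$6.87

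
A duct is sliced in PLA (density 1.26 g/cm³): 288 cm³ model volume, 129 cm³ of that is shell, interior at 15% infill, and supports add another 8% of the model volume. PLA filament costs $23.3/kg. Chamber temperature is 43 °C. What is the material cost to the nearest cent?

$5.16

Interior volume = 288 − 129 = 159 cm³.
Deposited infill: 0.15 × 159 → 23.85 cm³.
Support = 0.08 × 288 = 23.04 cm³.
Total extruded = 129 + 23.85 + 23.04 = 175.89 cm³.
Mass = 175.89 × 1.26 = 221.6214 g.
Cost = 221.6214 g / 1000 × $23.3/kg = $5.16.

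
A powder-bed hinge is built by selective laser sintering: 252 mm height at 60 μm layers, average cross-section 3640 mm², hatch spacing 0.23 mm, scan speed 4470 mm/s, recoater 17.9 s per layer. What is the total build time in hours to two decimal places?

25.01 hours

Layer count = ceil(252 / 0.06) = 4200.
Per-layer scan distance = 3640 / 0.23, so 15826.1 mm.
Scan time per layer: 15826.1 / 4470 → 3.5405 s.
Layer cycle = 3.5405 + 17.9, so 21.4405 s.
Total: 4200 × 21.4405 s = 90050.1 s → 25.01 hours.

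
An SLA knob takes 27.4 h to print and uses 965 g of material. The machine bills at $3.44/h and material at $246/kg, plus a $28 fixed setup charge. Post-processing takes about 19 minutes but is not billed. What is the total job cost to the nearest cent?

Time charge = 3.44 × 27.4, so $94.256.
Feedstock cost = 246 × 965/1000 = $237.39.
Total = 94.256 + 237.39 + 28 = 359.646 ≈ $359.65.

$359.65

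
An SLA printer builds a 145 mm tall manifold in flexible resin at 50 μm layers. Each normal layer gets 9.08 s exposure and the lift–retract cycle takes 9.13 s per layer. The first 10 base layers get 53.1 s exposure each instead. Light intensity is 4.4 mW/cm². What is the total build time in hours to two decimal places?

Number of layers: 145 / 0.05 → 2900 (rounded up).
Bottom layers: 10 × (53.1 + 9.13) → 622.3 s.
Normal layers = 2890 × (9.08 + 9.13), so 52626.9 s.
Sum: 622.3 + 52626.9 = 53249.2 s → 14.79 hours.

14.79 hours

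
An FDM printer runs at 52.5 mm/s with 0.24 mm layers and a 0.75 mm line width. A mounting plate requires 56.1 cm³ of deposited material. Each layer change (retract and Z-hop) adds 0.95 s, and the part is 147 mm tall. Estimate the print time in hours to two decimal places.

1.81 hours

Extrusion cross-section = 0.24 × 0.75, so 0.18 mm².
Toolpath length = 56.1 cm³ / 0.18 mm² = 56100 / 0.18 = 311666.7 mm.
Time extruding = 311666.7 / 52.5, so 5936.5 s.
Layers = ⌈147/0.24⌉ = 613.
Z-hop total = 613 × 0.95, so 582.35 s.
Altogether 5936.5 + 582.35 = 6518.85 s, i.e. 1.81 hours.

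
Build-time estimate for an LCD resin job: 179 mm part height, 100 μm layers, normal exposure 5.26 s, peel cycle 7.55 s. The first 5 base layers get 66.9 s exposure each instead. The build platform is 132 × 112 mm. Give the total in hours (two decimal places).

6.46 hours

Layers = ⌈179/0.1⌉ = 1790.
Base layers = 5 × (66.9 + 7.55) = 372.25 s.
Normal layers: 1785 × (5.26 + 7.55) → 22865.85 s.
Sum: 372.25 + 22865.85 = 23238.1 s → 6.46 hours.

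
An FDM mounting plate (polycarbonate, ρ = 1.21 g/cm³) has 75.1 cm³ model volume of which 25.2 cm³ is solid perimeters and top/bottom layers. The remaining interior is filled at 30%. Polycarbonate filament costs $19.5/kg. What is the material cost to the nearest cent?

$0.95

Interior volume = 75.1 − 25.2, so 49.9 cm³.
Infill deposited = 0.30 × 49.9, so 14.97 cm³.
Total printed volume = 25.2 + 14.97, so 40.17 cm³.
Mass = 40.17 × 1.21 = 48.6057 g.
Cost = 48.6057 g / 1000 × $19.5/kg = $0.95.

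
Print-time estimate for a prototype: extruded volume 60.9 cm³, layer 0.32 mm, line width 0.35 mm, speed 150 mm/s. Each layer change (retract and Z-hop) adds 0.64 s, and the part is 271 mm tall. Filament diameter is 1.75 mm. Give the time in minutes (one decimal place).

69.5 minutes

Line area = 0.32 × 0.35, so 0.112 mm².
Toolpath length = 60.9 cm³ / 0.112 mm² = 60900 / 0.112 = 543750 mm.
Print-move time = 543750 / 150 = 3625 s.
Number of layers: 271 / 0.32 → 847 (rounded up).
Non-print overhead: 847 × 0.64 → 542.08 s.
Total = 3625 + 542.08 = 4167.08 s = 69.5 minutes.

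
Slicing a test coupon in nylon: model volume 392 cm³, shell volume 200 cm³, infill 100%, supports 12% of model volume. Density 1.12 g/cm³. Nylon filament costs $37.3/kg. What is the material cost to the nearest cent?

Interior volume = 392 − 200, so 192 cm³.
Deposited infill = 1.00 × 192 = 192 cm³.
Support: 0.12 × 392 → 47.04 cm³.
Total printed volume: 200 + 192 + 47.04 → 439.04 cm³.
Mass = 439.04 × 1.12, so 491.7248 g.
Cost = 491.7248 g / 1000 × $37.3/kg = $18.34.

$18.34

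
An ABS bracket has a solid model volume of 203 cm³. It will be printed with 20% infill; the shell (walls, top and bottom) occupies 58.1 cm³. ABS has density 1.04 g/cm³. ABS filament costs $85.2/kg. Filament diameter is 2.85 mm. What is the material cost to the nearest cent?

Interior volume: 203 − 58.1 → 144.9 cm³.
Infill deposited = 0.20 × 144.9, so 28.98 cm³.
Total extruded: 58.1 + 28.98 → 87.08 cm³.
Mass = 87.08 × 1.04 = 90.5632 g.
Cost = 90.5632 g / 1000 × $85.2/kg = $7.72.

$7.72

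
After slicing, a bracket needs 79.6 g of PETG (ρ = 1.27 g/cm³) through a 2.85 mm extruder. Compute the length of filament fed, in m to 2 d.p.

Volume = 79.6 g / 1.27 g·cm⁻³ = 62.6772 cm³ = 62677.2 mm³.
Cross-section of 2.85 mm filament: π·(2.85/2)² = 6.3794 mm².
L = V/A = 62677.2/6.3794 = 9824.94 mm → 9.82 m.

9.82 m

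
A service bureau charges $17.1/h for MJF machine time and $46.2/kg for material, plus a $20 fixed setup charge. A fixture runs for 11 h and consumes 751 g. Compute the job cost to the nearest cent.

$242.80

Time charge = 17.1 × 11 = $188.10.
Feedstock cost = 46.2 × 751/1000 = $34.6962.
Total = 188.10 + 34.6962 + 20 = 242.7962 ≈ $242.80.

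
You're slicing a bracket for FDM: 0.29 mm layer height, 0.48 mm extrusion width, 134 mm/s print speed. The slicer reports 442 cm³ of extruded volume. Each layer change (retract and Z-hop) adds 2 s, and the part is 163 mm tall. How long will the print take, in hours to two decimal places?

6.90 hours

Bead cross-section = 0.29 × 0.48 = 0.1392 mm².
Toolpath length = 442 cm³ / 0.1392 mm² = 442000 / 0.1392 = 3175287.4 mm.
Time extruding = 3175287.4 / 134, so 23696.2 s.
Layers = ⌈163/0.29⌉ = 563.
Non-print overhead: 563 × 2 → 1126 s.
Total = 23696.2 + 1126 = 24822.2 s = 6.90 hours.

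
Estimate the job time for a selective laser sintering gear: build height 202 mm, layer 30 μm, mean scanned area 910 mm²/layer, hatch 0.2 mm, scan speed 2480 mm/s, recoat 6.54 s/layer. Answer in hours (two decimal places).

15.67 hours

Layers = ⌈202/0.03⌉ = 6734.
Per-layer scan distance = 910 / 0.2 = 4550 mm.
Scan time per layer: 4550 / 2480 → 1.8347 s.
Time per layer = 1.8347 + 6.54, so 8.3747 s.
Build time = 6734 × 8.3747 = 56395.2298 s = 15.67 hours.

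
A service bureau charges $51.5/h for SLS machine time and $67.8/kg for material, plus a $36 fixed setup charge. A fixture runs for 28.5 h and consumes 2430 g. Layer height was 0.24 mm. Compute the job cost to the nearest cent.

Machine-time cost = 51.5 × 28.5 = $1467.75.
Material charge: 67.8 × 2430/1000 → $164.754.
Total = 1467.75 + 164.754 + 36 = 1668.504 ≈ $1668.50.

$1668.50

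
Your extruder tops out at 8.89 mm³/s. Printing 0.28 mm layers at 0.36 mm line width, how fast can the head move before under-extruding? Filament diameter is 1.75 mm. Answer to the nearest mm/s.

Extrusion cross-section: 0.28 × 0.36 → 0.1008 mm².
v_max = Q/A = 8.89/0.1008 = 88.19 mm/s → 88 mm/s.

88 mm/s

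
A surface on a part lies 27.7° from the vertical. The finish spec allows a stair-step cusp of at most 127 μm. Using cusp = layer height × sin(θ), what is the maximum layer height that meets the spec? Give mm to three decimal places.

Layer height = cusp / sin(27.7°) = 0.127 / 0.4648 = 0.273 mm.

0.273 mm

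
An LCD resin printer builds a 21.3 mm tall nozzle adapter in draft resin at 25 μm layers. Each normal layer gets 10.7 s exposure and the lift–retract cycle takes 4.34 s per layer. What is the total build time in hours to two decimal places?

3.56 hours

Number of layers: 21.3 / 0.025 → 852 (rounded up).
Each layer takes = 10.7 + 4.34, so 15.04 s.
Build time: 852 × 15.04 s = 12814.08 s, i.e. 3.56 hours.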